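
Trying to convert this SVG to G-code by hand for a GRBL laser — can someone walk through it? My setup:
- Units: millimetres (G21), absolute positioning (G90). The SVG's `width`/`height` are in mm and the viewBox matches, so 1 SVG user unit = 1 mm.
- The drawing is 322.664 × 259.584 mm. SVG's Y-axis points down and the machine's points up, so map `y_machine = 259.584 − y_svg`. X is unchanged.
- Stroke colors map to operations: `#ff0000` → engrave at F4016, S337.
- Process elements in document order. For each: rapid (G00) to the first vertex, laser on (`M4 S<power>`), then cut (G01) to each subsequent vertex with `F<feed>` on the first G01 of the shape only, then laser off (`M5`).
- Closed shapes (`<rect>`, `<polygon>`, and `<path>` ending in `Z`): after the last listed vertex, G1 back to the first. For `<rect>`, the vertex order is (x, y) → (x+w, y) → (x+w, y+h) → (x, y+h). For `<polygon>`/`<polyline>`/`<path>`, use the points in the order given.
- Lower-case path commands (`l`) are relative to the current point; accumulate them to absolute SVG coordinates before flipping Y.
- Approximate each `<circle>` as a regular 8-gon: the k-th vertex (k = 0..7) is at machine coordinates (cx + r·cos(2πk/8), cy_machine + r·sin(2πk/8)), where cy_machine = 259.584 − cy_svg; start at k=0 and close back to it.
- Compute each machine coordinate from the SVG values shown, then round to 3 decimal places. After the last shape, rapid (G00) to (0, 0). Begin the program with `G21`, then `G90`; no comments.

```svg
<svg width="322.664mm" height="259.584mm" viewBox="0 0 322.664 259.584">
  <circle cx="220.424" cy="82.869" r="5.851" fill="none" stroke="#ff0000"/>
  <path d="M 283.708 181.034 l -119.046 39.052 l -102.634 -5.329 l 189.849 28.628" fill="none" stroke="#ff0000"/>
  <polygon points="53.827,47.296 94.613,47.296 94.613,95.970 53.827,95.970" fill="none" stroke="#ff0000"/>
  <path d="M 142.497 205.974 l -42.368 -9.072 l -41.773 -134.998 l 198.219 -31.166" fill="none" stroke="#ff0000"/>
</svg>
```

1 u = 1 mm; y_m = 259.584 − y.

[1] `<circle>` circle, #ff0000→engrave S337 F4016: (226.275,176.715) → (224.561,180.852) → (220.424,182.566) → (216.287,180.852) → (214.573,176.715) → (216.287,172.578) → (220.424,170.864) → (224.561,172.578) → (226.275,176.715) (closed)

[2] `<path>` open polyline, #ff0000→engrave S337 F4016: (283.708,78.550) → (164.662,39.498) → (62.028,44.827) → (251.877,16.199)

[3] `<polygon>` rectangle, #ff0000→engrave S337 F4016: (53.827,212.288) → (94.613,212.288) → (94.613,163.614) → (53.827,163.614) → (53.827,212.288) (closed)

[4] `<path>` open polyline, #ff0000→engrave S337 F4016: (142.497,53.610) → (100.129,62.682) → (58.356,197.680) → (256.575,228.846)

G21
G90
G00 X226.275 Y176.715
M4 S337
G01 X224.561 Y180.852 F4016
G01 X220.424 Y182.566
G01 X216.287 Y180.852
G01 X214.573 Y176.715
G01 X216.287 Y172.578
G01 X220.424 Y170.864
G01 X224.561 Y172.578
G01 X226.275 Y176.715
M5
G00 X283.708 Y78.550
M4 S337
G01 X164.662 Y39.498 F4016
G01 X62.028 Y44.827
G01 X251.877 Y16.199
M5
G00 X53.827 Y212.288
M4 S337
G01 X94.613 Y212.288 F4016
G01 X94.613 Y163.614
G01 X53.827 Y163.614
G01 X53.827 Y212.288
M5
G00 X142.497 Y53.610
M4 S337
G01 X100.129 Y62.682 F4016
G01 X58.356 Y197.680
G01 X256.575 Y228.846
M5
G00 X0.000 Y0.000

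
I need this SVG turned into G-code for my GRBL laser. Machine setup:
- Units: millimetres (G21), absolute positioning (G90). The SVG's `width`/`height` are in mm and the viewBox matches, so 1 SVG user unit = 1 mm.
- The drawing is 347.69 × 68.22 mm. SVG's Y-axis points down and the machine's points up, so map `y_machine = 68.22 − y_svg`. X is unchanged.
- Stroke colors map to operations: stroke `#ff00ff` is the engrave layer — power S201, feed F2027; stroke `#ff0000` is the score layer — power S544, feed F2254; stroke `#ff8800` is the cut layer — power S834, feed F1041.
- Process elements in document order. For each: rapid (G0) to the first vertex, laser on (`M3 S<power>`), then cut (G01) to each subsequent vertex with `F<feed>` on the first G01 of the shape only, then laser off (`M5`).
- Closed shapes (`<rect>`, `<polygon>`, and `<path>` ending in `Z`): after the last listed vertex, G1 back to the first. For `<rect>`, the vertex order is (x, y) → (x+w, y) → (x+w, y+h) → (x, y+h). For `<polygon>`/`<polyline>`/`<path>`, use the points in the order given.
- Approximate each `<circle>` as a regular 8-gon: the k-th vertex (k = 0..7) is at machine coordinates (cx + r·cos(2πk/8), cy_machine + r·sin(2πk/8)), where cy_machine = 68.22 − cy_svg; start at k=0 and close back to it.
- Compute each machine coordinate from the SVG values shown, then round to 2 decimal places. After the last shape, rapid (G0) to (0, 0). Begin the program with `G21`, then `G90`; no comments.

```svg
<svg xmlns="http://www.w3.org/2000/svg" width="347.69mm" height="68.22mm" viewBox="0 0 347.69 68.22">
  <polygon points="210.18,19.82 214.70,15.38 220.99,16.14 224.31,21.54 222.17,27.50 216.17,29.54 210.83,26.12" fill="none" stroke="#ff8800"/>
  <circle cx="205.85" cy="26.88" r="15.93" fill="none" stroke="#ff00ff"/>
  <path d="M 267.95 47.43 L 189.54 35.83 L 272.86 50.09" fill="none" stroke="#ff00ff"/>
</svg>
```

viewBox `0 0 347.69 68.22` with mm width/height → 1 unit = 1 mm. Flip: y_m = 68.22 − y_svg.

**Shape 1** — `<polygon>` regular polygon, stroke `#ff8800` → cut (S834, F1041). Machine vertices: (210.18,48.40) → (214.70,52.84) → (220.99,52.08) → (224.31,46.68) → (222.17,40.72) → (216.17,38.68) → (210.83,42.10) → (210.18,48.40). Closed: final G1 returns to the first vertex.

**Shape 2** — `<circle>` circle, stroke `#ff00ff` → engrave (S201, F2027). Machine vertices: (221.78,41.34) → (217.11,52.60) → (205.85,57.27) → (194.59,52.60) → (189.92,41.34) → (194.59,30.08) → (205.85,25.41) → (217.11,30.08) → (221.78,41.34). Closed: final G1 returns to the first vertex.

**Shape 3** — `<path>` open polyline, stroke `#ff00ff` → engrave (S201, F2027). Machine vertices: (267.95,20.79) → (189.54,32.39) → (272.86,18.13). Open path.

G21
G90
G0 X210.18 Y48.40
M3 S834
G01 X214.70 Y52.84 F1041
G01 X220.99 Y52.08
G01 X224.31 Y46.68
G01 X222.17 Y40.72
G01 X216.17 Y38.68
G01 X210.83 Y42.10
G01 X210.18 Y48.40
M5
G0 X221.78 Y41.34
M3 S201
G01 X217.11 Y52.60 F2027
G01 X205.85 Y57.27
G01 X194.59 Y52.60
G01 X189.92 Y41.34
G01 X194.59 Y30.08
G01 X205.85 Y25.41
G01 X217.11 Y30.08
G01 X221.78 Y41.34
M5
G0 X267.95 Y20.79
M3 S201
G01 X189.54 Y32.39 F2027
G01 X272.86 Y18.13
M5
G0 X0.00 Y0.00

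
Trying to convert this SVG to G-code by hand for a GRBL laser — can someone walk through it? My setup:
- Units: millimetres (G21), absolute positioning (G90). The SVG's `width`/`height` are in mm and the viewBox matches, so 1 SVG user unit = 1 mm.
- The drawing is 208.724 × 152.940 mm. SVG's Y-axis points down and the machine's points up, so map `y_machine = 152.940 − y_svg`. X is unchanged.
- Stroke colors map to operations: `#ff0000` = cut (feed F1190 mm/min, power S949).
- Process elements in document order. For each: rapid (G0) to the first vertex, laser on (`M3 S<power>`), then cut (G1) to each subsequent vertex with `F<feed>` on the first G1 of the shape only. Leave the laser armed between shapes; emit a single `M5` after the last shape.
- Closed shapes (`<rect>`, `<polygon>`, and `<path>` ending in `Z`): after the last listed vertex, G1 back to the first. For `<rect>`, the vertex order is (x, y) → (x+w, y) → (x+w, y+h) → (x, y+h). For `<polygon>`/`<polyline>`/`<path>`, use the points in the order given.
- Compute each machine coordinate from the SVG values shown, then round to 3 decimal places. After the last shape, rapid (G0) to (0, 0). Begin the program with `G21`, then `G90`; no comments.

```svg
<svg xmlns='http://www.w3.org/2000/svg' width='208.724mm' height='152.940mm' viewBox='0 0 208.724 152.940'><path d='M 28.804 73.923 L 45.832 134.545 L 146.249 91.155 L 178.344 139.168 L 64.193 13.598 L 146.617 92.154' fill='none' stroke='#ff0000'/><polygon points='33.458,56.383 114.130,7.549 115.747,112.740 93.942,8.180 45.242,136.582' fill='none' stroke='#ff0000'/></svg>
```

G21
G90
G0 X28.804 Y79.017
M3 S949
G1 X45.832 Y18.395 F1190
G1 X146.249 Y61.785
G1 X178.344 Y13.772
G1 X64.193 Y139.342
G1 X146.617 Y60.786
G0 X33.458 Y96.557
M3 S949
G1 X114.130 Y145.391 F1190
G1 X115.747 Y40.200
G1 X93.942 Y144.760
G1 X45.242 Y16.358
G1 X33.458 Y96.557
M5
G0 X0.000 Y0.000

1 u = 1 mm; y_m = 152.940 − y.

[1] `<path>` open polyline, #ff0000→cut S949 F1190: (28.804,79.017) → (45.832,18.395) → (146.249,61.785) → (178.344,13.772) → (64.193,139.342) → (146.617,60.786)

[2] `<polygon>` closed polygon, #ff0000→cut S949 F1190: (33.458,96.557) → (114.130,145.391) → (115.747,40.200) → (93.942,144.760) → (45.242,16.358) → (33.458,96.557) (closed)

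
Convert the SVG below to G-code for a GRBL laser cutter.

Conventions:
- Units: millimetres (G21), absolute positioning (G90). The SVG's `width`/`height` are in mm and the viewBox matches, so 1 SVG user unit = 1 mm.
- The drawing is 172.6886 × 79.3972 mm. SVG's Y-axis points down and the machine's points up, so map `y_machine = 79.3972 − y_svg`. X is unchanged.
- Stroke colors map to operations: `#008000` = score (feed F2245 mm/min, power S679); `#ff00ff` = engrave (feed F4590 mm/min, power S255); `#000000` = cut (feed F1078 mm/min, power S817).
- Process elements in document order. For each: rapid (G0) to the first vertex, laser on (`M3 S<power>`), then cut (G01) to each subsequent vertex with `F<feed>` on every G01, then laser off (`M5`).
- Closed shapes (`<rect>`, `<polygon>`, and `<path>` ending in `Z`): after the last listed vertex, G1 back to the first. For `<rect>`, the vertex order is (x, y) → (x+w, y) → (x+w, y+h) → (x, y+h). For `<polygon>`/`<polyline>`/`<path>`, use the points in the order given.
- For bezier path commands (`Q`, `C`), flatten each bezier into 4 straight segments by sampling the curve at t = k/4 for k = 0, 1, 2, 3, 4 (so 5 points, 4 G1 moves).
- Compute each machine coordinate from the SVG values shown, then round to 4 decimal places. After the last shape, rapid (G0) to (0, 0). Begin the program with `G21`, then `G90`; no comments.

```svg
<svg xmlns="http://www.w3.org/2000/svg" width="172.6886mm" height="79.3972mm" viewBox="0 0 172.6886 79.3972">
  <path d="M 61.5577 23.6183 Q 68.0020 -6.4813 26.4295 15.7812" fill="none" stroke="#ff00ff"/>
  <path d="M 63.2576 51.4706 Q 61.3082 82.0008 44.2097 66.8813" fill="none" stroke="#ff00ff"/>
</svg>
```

1 u = 1 mm; y_m = 79.3972 − y.

[1] `<path>` quadratic bezier, #ff00ff→engrave S255 F4590: (61.5577,55.7789) → (61.7788,67.5561) → (55.9978,72.7880) → (44.2147,71.4746) → (26.4295,63.6160)

[2] `<path>` quadratic bezier, #ff00ff→engrave S255 F4590: (63.2576,27.9266) → (61.3361,15.5146) → (57.5209,8.8088) → (51.8121,7.8093) → (44.2097,12.5159)

G21
G90
G0 X61.5577 Y55.7789
M3 S255
G01 X61.7788 Y67.5561 F4590
G01 X55.9978 Y72.7880 F4590
G01 X44.2147 Y71.4746 F4590
G01 X26.4295 Y63.6160 F4590
M5
G0 X63.2576 Y27.9266
M3 S255
G01 X61.3361 Y15.5146 F4590
G01 X57.5209 Y8.8088 F4590
G01 X51.8121 Y7.8093 F4590
G01 X44.2097 Y12.5159 F4590
M5
G0 X0.0000 Y0.0000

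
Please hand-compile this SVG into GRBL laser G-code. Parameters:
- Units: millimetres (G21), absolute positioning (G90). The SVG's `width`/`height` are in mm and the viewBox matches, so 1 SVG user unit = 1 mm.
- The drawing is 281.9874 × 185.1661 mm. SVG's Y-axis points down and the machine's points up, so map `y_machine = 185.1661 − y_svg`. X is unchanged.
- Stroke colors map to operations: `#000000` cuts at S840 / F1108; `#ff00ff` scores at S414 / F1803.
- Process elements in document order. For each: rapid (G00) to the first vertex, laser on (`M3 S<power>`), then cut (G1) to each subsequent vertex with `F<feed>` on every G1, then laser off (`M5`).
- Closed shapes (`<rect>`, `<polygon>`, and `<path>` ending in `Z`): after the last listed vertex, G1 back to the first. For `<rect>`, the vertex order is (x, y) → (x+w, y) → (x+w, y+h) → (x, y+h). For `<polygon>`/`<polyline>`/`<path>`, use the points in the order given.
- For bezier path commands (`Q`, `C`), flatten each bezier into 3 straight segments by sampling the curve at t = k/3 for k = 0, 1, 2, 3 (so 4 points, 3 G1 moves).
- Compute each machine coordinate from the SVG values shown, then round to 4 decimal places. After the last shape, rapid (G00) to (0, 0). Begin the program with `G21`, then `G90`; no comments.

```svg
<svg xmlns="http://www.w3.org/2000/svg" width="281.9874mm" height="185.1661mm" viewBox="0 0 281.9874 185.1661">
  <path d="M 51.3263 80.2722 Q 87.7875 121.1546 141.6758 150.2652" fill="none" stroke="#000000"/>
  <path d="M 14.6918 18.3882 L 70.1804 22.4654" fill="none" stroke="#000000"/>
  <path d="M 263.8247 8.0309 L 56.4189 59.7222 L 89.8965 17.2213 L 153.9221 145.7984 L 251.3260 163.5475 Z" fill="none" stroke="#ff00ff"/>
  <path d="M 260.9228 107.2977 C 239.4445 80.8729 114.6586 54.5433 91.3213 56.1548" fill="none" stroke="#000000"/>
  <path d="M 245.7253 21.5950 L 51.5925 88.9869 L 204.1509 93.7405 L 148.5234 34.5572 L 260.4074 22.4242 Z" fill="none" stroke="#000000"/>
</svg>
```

Since the viewBox matches the mm dimensions, user units are millimetres directly. The only transform is the Y-flip y_m = 185.1661 − y_svg.

Shape 1 is a quadratic bezier drawn with `<path>`. Its stroke #000000 means cut at S840, F1108. After flipping Y the toolpath is (51.3263,104.8939) → (77.5701,78.9469) → (107.6866,55.6159) → (141.6758,34.9009).

Shape 2 is a line segment drawn with `<path>`. Its stroke #000000 means cut at S840, F1108. After flipping Y the toolpath is (14.6918,166.7779) → (70.1804,162.7007).

Shape 3 is a closed polygon drawn with `<path>`. Its stroke #ff00ff means score at S414, F1803. After flipping Y the toolpath is (263.8247,177.1352) → (56.4189,125.4439) → (89.8965,167.9448) → (153.9221,39.3677) → (251.3260,21.6186) → (263.8247,177.1352), returning to the start.

Shape 4 is a cubic bezier drawn with `<path>`. Its stroke #000000 means cut at S840, F1108. After flipping Y the toolpath is (260.9228,77.8684) → (212.5922,103.2301) → (140.8912,122.3404) → (91.3213,129.0113).

Shape 5 is a closed polygon drawn with `<path>`. Its stroke #000000 means cut at S840, F1108. After flipping Y the toolpath is (245.7253,163.5711) → (51.5925,96.1792) → (204.1509,91.4256) → (148.5234,150.6089) → (260.4074,162.7419) → (245.7253,163.5711), returning to the start.

G21
G90
G00 X51.3263 Y104.8939
M3 S840
G1 X77.5701 Y78.9469 F1108
G1 X107.6866 Y55.6159 F1108
G1 X141.6758 Y34.9009 F1108
M5
G00 X14.6918 Y166.7779
M3 S840
G1 X70.1804 Y162.7007 F1108
M5
G00 X263.8247 Y177.1352
M3 S414
G1 X56.4189 Y125.4439 F1803
G1 X89.8965 Y167.9448 F1803
G1 X153.9221 Y39.3677 F1803
G1 X251.3260 Y21.6186 F1803
G1 X263.8247 Y177.1352 F1803
M5
G00 X260.9228 Y77.8684
M3 S840
G1 X212.5922 Y103.2301 F1108
G1 X140.8912 Y122.3404 F1108
G1 X91.3213 Y129.0113 F1108
M5
G00 X245.7253 Y163.5711
M3 S840
G1 X51.5925 Y96.1792 F1108
G1 X204.1509 Y91.4256 F1108
G1 X148.5234 Y150.6089 F1108
G1 X260.4074 Y162.7419 F1108
G1 X245.7253 Y163.5711 F1108
M5
G00 X0.0000 Y0.0000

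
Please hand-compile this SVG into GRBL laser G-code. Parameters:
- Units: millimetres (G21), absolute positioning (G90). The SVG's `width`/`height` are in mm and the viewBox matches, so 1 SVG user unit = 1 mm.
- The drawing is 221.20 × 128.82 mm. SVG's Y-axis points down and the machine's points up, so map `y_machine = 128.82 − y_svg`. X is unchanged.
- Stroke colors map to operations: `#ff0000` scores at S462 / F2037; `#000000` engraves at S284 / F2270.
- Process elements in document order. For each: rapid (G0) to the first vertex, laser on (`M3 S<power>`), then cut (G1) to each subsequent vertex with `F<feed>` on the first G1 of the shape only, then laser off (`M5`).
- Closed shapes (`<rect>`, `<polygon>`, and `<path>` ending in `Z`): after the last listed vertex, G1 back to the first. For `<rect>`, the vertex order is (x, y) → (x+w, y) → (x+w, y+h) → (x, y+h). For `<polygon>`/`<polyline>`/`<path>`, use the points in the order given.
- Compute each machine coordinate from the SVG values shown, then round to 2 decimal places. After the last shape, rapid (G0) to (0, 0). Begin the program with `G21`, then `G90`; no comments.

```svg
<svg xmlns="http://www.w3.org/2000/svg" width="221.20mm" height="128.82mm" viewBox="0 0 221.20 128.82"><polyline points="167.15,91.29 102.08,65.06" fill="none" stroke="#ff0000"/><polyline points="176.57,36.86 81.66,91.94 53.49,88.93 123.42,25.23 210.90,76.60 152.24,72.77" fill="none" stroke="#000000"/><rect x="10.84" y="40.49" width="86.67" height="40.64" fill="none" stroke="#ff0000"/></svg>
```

Since the viewBox matches the mm dimensions, user units are millimetres directly. The only transform is the Y-flip y_m = 128.82 − y_svg.

Shape 1 is a line segment drawn with `<polyline>`. Its stroke #ff0000 means score at S462, F2037. After flipping Y the toolpath is (167.15,37.53) → (102.08,63.76).

Shape 2 is a open polyline drawn with `<polyline>`. Its stroke #000000 means engrave at S284, F2270. After flipping Y the toolpath is (176.57,91.96) → (81.66,36.88) → (53.49,39.89) → (123.42,103.59) → (210.90,52.22) → (152.24,56.05).

Shape 3 is a rectangle drawn with `<rect>`. Its stroke #ff0000 means score at S462, F2037. After flipping Y the toolpath is (10.84,88.33) → (97.51,88.33) → (97.51,47.69) → (10.84,47.69) → (10.84,88.33), returning to the start.

G21
G90
G0 X167.15 Y37.53
M3 S462
G1 X102.08 Y63.76 F2037
M5
G0 X176.57 Y91.96
M3 S284
G1 X81.66 Y36.88 F2270
G1 X53.49 Y39.89
G1 X123.42 Y103.59
G1 X210.90 Y52.22
G1 X152.24 Y56.05
M5
G0 X10.84 Y88.33
M3 S462
G1 X97.51 Y88.33 F2037
G1 X97.51 Y47.69
G1 X10.84 Y47.69
G1 X10.84 Y88.33
M5
G0 X0.00 Y0.00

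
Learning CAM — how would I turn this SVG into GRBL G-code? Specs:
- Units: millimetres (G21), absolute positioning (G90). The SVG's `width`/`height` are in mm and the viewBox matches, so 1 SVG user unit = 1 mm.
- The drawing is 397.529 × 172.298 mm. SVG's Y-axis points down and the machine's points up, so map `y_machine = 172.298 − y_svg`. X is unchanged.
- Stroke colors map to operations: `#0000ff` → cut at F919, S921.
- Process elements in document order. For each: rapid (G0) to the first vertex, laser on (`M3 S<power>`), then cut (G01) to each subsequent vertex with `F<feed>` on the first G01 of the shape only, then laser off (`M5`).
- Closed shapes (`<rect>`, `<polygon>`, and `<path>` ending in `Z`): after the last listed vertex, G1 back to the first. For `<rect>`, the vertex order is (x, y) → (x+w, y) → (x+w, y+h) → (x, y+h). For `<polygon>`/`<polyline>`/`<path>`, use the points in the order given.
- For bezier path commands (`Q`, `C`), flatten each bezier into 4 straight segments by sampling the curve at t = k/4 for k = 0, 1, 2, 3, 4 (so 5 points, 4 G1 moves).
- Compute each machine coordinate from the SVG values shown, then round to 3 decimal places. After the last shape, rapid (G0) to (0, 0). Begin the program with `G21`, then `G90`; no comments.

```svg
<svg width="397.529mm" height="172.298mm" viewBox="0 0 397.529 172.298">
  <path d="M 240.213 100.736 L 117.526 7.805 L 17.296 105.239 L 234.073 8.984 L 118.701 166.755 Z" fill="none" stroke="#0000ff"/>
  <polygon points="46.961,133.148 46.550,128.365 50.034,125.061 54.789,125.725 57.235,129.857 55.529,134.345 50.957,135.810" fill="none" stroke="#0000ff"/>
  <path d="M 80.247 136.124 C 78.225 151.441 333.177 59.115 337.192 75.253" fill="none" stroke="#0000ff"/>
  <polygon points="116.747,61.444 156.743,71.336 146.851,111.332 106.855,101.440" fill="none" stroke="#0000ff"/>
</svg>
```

G21
G90
G0 X240.213 Y71.562
M3 S921
G01 X117.526 Y164.493 F919
G01 X17.296 Y67.059
G01 X234.073 Y163.314
G01 X118.701 Y5.543
G01 X240.213 Y71.562
M5
G0 X46.961 Y39.150
M3 S921
G01 X46.550 Y43.933 F919
G01 X50.034 Y47.237
G01 X54.789 Y46.573
G01 X57.235 Y42.441
G01 X55.529 Y37.953
G01 X50.957 Y36.488
G01 X46.961 Y39.150
M5
G0 X80.247 Y36.174
M3 S921
G01 X118.977 Y41.493 F919
G01 X206.456 Y66.917
G01 X295.066 Y92.188
G01 X337.192 Y97.045
M5
G0 X116.747 Y110.854
M3 S921
G01 X156.743 Y100.962 F919
G01 X146.851 Y60.966
G01 X106.855 Y70.858
G01 X116.747 Y110.854
M5
G0 X0.000 Y0.000

viewBox `0 0 397.529 172.298` with mm width/height → 1 unit = 1 mm. Flip: y_m = 172.298 − y_svg.

**Shape 1** — `<path>` closed polygon, stroke `#0000ff` → cut (S921, F919). Machine vertices: (240.213,71.562) → (117.526,164.493) → (17.296,67.059) → (234.073,163.314) → (118.701,5.543) → (240.213,71.562). Closed: final G1 returns to the first vertex.

**Shape 2** — `<polygon>` regular polygon, stroke `#0000ff` → cut (S921, F919). Machine vertices: (46.961,39.150) → (46.550,43.933) → (50.034,47.237) → (54.789,46.573) → (57.235,42.441) → (55.529,37.953) → (50.957,36.488) → (46.961,39.150). Closed: final G1 returns to the first vertex.

**Shape 3** — `<path>` cubic bezier, stroke `#0000ff` → cut (S921, F919). Control points (SVG): P0=(80.247,136.124), P1=(78.225,151.441), P2=(333.177,59.115), P3=(337.192,75.253); sampled at t=k/4. Machine vertices: (80.247,36.174) → (118.977,41.493) → (206.456,66.917) → (295.066,92.188) → (337.192,97.045). Open path.

**Shape 4** — `<polygon>` regular polygon, stroke `#0000ff` → cut (S921, F919). Machine vertices: (116.747,110.854) → (156.743,100.962) → (146.851,60.966) → (106.855,70.858) → (116.747,110.854). Closed: final G1 returns to the first vertex.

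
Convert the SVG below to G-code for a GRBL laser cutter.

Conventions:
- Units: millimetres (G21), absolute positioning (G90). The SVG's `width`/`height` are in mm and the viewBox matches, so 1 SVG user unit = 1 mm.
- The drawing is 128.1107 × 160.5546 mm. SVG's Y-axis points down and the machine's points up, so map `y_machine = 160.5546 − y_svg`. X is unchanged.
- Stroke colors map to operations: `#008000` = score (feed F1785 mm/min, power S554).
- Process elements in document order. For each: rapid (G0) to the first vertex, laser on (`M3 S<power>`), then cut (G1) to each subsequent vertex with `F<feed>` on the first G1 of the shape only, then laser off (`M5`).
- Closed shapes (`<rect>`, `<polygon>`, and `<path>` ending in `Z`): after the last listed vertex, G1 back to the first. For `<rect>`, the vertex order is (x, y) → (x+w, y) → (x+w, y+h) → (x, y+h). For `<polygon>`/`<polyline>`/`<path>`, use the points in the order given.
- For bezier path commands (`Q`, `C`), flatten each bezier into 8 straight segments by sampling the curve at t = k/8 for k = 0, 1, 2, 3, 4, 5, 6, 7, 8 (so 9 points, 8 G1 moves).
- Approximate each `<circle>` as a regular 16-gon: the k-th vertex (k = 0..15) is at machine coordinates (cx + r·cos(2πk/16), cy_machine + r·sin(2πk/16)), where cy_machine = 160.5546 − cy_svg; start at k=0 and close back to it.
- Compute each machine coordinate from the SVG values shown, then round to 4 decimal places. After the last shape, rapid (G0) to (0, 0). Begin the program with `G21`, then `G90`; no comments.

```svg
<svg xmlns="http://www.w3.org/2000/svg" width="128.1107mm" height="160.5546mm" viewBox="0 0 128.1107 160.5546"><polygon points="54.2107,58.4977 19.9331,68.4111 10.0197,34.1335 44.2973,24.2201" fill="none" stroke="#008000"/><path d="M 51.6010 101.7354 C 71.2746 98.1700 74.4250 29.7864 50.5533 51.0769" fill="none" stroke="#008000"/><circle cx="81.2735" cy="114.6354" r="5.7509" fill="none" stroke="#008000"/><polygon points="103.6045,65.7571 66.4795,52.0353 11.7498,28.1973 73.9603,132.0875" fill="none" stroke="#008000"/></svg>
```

Since the viewBox matches the mm dimensions, user units are millimetres directly. The only transform is the Y-flip y_m = 160.5546 − y_svg.

Shape 1 is a regular polygon drawn with `<polygon>`. Its stroke #008000 means score at S554, F1785. After flipping Y the toolpath is (54.2107,102.0569) → (19.9331,92.1435) → (10.0197,126.4211) → (44.2973,136.3345) → (54.2107,102.0569), returning to the start.

Shape 2 is a cubic bezier drawn with `<path>`. Its stroke #008000 means score at S554, F1785. After flipping Y the toolpath is (51.6010,58.8192) → (58.1836,62.8928) → (63.0941,71.2327) → (66.2094,82.0284) → (67.4066,93.4694) → (66.5627,103.7453) → (63.5545,111.0456) → (58.2590,113.5599) → (50.5533,109.4777).

Shape 3 is a circle drawn with `<circle>`. Its stroke #008000 means score at S554, F1785. After flipping Y the toolpath is (87.0244,45.9192) → (86.5866,48.1200) → (85.3400,49.9857) → (83.4743,51.2323) → (81.2735,51.6701) → (79.0727,51.2323) → (77.2070,49.9857) → (75.9604,48.1200) → (75.5226,45.9192) → (75.9604,43.7184) → (77.2070,41.8527) → (79.0727,40.6061) → (81.2735,40.1683) → (83.4743,40.6061) → (85.3400,41.8527) → (86.5866,43.7184) → (87.0244,45.9192), returning to the start.

Shape 4 is a closed polygon drawn with `<polygon>`. Its stroke #008000 means score at S554, F1785. After flipping Y the toolpath is (103.6045,94.7975) → (66.4795,108.5193) → (11.7498,132.3573) → (73.9603,28.4671) → (103.6045,94.7975), returning to the start.

G21
G90
G0 X54.2107 Y102.0569
M3 S554
G1 X19.9331 Y92.1435 F1785
G1 X10.0197 Y126.4211
G1 X44.2973 Y136.3345
G1 X54.2107 Y102.0569
M5
G0 X51.6010 Y58.8192
M3 S554
G1 X58.1836 Y62.8928 F1785
G1 X63.0941 Y71.2327
G1 X66.2094 Y82.0284
G1 X67.4066 Y93.4694
G1 X66.5627 Y103.7453
G1 X63.5545 Y111.0456
G1 X58.2590 Y113.5599
G1 X50.5533 Y109.4777
M5
G0 X87.0244 Y45.9192
M3 S554
G1 X86.5866 Y48.1200 F1785
G1 X85.3400 Y49.9857
G1 X83.4743 Y51.2323
G1 X81.2735 Y51.6701
G1 X79.0727 Y51.2323
G1 X77.2070 Y49.9857
G1 X75.9604 Y48.1200
G1 X75.5226 Y45.9192
G1 X75.9604 Y43.7184
G1 X77.2070 Y41.8527
G1 X79.0727 Y40.6061
G1 X81.2735 Y40.1683
G1 X83.4743 Y40.6061
G1 X85.3400 Y41.8527
G1 X86.5866 Y43.7184
G1 X87.0244 Y45.9192
M5
G0 X103.6045 Y94.7975
M3 S554
G1 X66.4795 Y108.5193 F1785
G1 X11.7498 Y132.3573
G1 X73.9603 Y28.4671
G1 X103.6045 Y94.7975
M5
G0 X0.0000 Y0.0000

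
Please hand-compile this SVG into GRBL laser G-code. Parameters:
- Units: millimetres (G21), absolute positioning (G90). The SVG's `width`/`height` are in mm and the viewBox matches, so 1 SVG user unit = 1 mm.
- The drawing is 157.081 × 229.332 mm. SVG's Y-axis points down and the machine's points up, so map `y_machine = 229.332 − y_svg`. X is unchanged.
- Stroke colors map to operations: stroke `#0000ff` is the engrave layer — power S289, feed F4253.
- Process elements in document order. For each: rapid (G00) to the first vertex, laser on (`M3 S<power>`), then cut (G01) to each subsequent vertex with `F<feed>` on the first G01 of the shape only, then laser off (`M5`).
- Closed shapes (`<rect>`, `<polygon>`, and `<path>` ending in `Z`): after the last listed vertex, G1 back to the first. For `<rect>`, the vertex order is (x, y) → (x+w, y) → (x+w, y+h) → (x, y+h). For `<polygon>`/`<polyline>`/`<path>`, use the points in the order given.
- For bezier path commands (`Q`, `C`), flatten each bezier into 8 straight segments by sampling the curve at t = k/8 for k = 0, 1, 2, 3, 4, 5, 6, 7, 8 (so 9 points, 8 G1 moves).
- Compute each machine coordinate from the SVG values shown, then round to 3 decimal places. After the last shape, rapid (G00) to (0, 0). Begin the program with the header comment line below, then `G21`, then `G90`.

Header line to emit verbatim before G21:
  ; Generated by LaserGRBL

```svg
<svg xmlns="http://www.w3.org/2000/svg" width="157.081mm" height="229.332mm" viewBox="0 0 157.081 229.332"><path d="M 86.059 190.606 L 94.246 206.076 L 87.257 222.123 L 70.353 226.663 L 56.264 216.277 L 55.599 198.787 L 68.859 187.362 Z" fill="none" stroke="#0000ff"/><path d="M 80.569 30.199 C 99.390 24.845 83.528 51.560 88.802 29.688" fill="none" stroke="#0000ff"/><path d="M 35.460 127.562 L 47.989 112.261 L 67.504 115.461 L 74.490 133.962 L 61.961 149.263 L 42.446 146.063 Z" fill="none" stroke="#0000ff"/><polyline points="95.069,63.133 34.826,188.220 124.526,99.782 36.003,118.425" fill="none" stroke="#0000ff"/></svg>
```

1 u = 1 mm; y_m = 229.332 − y.

[1] `<path>` regular polygon, #0000ff→engrave S289 F4253: (86.059,38.726) → (94.246,23.256) → (87.257,7.209) → (70.353,2.669) → (56.264,13.055) → (55.599,30.545) → (68.859,41.970) → (86.059,38.726) (closed)

[2] `<path>` cubic bezier, #0000ff→engrave S289 F4253: (80.569,199.133) → (86.110,199.795) → (89.054,198.396) → (90.054,195.880) → (89.766,193.194) → (88.842,191.282) → (87.937,191.090) → (87.706,193.562) → (88.802,199.644)

[3] `<path>` regular polygon, #0000ff→engrave S289 F4253: (35.460,101.770) → (47.989,117.071) → (67.504,113.871) → (74.490,95.370) → (61.961,80.069) → (42.446,83.269) → (35.460,101.770) (closed)

[4] `<polyline>` open polyline, #0000ff→engrave S289 F4253: (95.069,166.199) → (34.826,41.112) → (124.526,129.550) → (36.003,110.907)

; Generated by LaserGRBL
G21
G90
G00 X86.059 Y38.726
M3 S289
G01 X94.246 Y23.256 F4253
G01 X87.257 Y7.209
G01 X70.353 Y2.669
G01 X56.264 Y13.055
G01 X55.599 Y30.545
G01 X68.859 Y41.970
G01 X86.059 Y38.726
M5
G00 X80.569 Y199.133
M3 S289
G01 X86.110 Y199.795 F4253
G01 X89.054 Y198.396
G01 X90.054 Y195.880
G01 X89.766 Y193.194
G01 X88.842 Y191.282
G01 X87.937 Y191.090
G01 X87.706 Y193.562
G01 X88.802 Y199.644
M5
G00 X35.460 Y101.770
M3 S289
G01 X47.989 Y117.071 F4253
G01 X67.504 Y113.871
G01 X74.490 Y95.370
G01 X61.961 Y80.069
G01 X42.446 Y83.269
G01 X35.460 Y101.770
M5
G00 X95.069 Y166.199
M3 S289
G01 X34.826 Y41.112 F4253
G01 X124.526 Y129.550
G01 X36.003 Y110.907
M5
G00 X0.000 Y0.000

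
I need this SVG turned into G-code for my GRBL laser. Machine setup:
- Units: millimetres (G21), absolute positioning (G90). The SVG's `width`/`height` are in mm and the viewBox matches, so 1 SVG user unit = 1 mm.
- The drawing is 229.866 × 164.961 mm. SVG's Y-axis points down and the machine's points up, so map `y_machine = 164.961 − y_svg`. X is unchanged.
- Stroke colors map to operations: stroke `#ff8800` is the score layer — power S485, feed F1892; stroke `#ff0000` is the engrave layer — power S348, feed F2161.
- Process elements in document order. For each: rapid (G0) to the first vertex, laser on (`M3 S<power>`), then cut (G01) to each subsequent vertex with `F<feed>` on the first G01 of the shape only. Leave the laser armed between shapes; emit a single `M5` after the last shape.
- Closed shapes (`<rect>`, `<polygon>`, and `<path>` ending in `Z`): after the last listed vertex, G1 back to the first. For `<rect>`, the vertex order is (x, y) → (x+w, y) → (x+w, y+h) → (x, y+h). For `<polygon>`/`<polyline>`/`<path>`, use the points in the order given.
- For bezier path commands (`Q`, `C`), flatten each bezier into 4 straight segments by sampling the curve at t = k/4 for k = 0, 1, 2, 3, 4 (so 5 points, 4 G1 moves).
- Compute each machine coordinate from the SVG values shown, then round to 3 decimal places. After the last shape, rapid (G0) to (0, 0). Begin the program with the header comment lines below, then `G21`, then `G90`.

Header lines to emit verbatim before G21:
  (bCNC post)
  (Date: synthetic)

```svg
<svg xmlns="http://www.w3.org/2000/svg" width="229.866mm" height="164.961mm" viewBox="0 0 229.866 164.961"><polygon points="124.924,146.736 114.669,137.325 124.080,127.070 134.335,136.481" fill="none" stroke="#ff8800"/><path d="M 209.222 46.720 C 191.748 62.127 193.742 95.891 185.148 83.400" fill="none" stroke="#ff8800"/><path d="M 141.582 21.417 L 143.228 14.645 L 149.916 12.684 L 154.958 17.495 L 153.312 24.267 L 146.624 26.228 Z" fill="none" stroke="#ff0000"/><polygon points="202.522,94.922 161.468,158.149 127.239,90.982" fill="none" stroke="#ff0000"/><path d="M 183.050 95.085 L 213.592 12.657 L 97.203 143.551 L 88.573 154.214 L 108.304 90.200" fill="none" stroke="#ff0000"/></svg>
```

(bCNC post)
(Date: synthetic)
G21
G90
G0 X124.924 Y18.225
M3 S485
G01 X114.669 Y27.636 F1892
G01 X124.080 Y37.891
G01 X134.335 Y28.480
G01 X124.924 Y18.225
G0 X209.222 Y118.241
M3 S485
G01 X199.297 Y104.253 F1892
G01 X193.855 Y89.439
G01 X190.078 Y79.856
G01 X185.148 Y81.561
G0 X141.582 Y143.544
M3 S348
G01 X143.228 Y150.316 F2161
G01 X149.916 Y152.277
G01 X154.958 Y147.466
G01 X153.312 Y140.694
G01 X146.624 Y138.733
G01 X141.582 Y143.544
G0 X202.522 Y70.039
M3 S348
G01 X161.468 Y6.812 F2161
G01 X127.239 Y73.979
G01 X202.522 Y70.039
G0 X183.050 Y69.876
M3 S348
G01 X213.592 Y152.304 F2161
G01 X97.203 Y21.410
G01 X88.573 Y10.747
G01 X108.304 Y74.761
M5
G0 X0.000 Y0.000

1 u = 1 mm; y_m = 164.961 − y.

[1] `<polygon>` regular polygon, #ff8800→score S485 F1892: (124.924,18.225) → (114.669,27.636) → (124.080,37.891) → (134.335,28.480) → (124.924,18.225) (closed)

[2] `<path>` cubic bezier, #ff8800→score S485 F1892: (209.222,118.241) → (199.297,104.253) → (193.855,89.439) → (190.078,79.856) → (185.148,81.561)

[3] `<path>` regular polygon, #ff0000→engrave S348 F2161: (141.582,143.544) → (143.228,150.316) → (149.916,152.277) → (154.958,147.466) → (153.312,140.694) → (146.624,138.733) → (141.582,143.544) (closed)

[4] `<polygon>` regular polygon, #ff0000→engrave S348 F2161: (202.522,70.039) → (161.468,6.812) → (127.239,73.979) → (202.522,70.039) (closed)

[5] `<path>` open polyline, #ff0000→engrave S348 F2161: (183.050,69.876) → (213.592,152.304) → (97.203,21.410) → (88.573,10.747) → (108.304,74.761)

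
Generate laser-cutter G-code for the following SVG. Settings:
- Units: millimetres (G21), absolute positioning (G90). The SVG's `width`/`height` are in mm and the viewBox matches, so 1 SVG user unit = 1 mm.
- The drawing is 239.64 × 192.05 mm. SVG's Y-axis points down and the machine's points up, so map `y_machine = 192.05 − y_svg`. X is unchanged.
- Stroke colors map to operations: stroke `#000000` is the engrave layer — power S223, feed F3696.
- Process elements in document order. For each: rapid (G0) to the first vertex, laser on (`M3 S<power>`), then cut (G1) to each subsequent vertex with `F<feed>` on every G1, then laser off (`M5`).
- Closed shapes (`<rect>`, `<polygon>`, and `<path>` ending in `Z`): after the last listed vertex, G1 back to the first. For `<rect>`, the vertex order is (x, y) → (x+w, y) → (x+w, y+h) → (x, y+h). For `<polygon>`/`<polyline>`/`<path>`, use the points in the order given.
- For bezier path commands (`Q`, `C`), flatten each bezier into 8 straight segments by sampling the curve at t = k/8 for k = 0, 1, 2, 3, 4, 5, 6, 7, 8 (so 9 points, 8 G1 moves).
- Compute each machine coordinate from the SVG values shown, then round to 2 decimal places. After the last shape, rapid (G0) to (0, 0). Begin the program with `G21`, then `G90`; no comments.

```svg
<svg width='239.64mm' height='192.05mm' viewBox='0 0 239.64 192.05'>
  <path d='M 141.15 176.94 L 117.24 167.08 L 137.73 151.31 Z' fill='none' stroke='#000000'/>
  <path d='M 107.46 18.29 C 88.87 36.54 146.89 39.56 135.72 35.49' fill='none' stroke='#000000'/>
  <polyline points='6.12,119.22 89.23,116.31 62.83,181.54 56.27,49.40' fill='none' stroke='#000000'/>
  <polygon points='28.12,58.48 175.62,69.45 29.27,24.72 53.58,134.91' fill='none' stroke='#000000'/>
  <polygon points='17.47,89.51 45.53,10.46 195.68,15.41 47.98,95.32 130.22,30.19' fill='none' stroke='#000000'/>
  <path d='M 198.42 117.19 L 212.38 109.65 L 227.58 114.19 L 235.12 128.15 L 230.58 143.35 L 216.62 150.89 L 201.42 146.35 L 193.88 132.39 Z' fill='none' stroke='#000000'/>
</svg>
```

Since the viewBox matches the mm dimensions, user units are millimetres directly. The only transform is the Y-flip y_m = 192.05 − y_svg.

Shape 1 is a regular polygon drawn with `<path>`. Its stroke #000000 means engrave at S223, F3696. After flipping Y the toolpath is (141.15,15.11) → (117.24,24.97) → (137.73,40.74) → (141.15,15.11), returning to the start.

Shape 2 is a cubic bezier drawn with `<path>`. Its stroke #000000 means engrave at S223, F3696. After flipping Y the toolpath is (107.46,173.76) → (103.80,167.61) → (105.60,162.80) → (111.18,159.22) → (118.81,156.79) → (126.79,155.40) → (133.40,154.96) → (136.95,155.38) → (135.72,156.56).

Shape 3 is a open polyline drawn with `<polyline>`. Its stroke #000000 means engrave at S223, F3696. After flipping Y the toolpath is (6.12,72.83) → (89.23,75.74) → (62.83,10.51) → (56.27,142.65).

Shape 4 is a closed polygon drawn with `<polygon>`. Its stroke #000000 means engrave at S223, F3696. After flipping Y the toolpath is (28.12,133.57) → (175.62,122.60) → (29.27,167.33) → (53.58,57.14) → (28.12,133.57), returning to the start.

Shape 5 is a closed polygon drawn with `<polygon>`. Its stroke #000000 means engrave at S223, F3696. After flipping Y the toolpath is (17.47,102.54) → (45.53,181.59) → (195.68,176.64) → (47.98,96.73) → (130.22,161.86) → (17.47,102.54), returning to the start.

Shape 6 is a regular polygon drawn with `<path>`. Its stroke #000000 means engrave at S223, F3696. After flipping Y the toolpath is (198.42,74.86) → (212.38,82.40) → (227.58,77.86) → (235.12,63.90) → (230.58,48.70) → (216.62,41.16) → (201.42,45.70) → (193.88,59.66) → (198.42,74.86), returning to the start.

G21
G90
G0 X141.15 Y15.11
M3 S223
G1 X117.24 Y24.97 F3696
G1 X137.73 Y40.74 F3696
G1 X141.15 Y15.11 F3696
M5
G0 X107.46 Y173.76
M3 S223
G1 X103.80 Y167.61 F3696
G1 X105.60 Y162.80 F3696
G1 X111.18 Y159.22 F3696
G1 X118.81 Y156.79 F3696
G1 X126.79 Y155.40 F3696
G1 X133.40 Y154.96 F3696
G1 X136.95 Y155.38 F3696
G1 X135.72 Y156.56 F3696
M5
G0 X6.12 Y72.83
M3 S223
G1 X89.23 Y75.74 F3696
G1 X62.83 Y10.51 F3696
G1 X56.27 Y142.65 F3696
M5
G0 X28.12 Y133.57
M3 S223
G1 X175.62 Y122.60 F3696
G1 X29.27 Y167.33 F3696
G1 X53.58 Y57.14 F3696
G1 X28.12 Y133.57 F3696
M5
G0 X17.47 Y102.54
M3 S223
G1 X45.53 Y181.59 F3696
G1 X195.68 Y176.64 F3696
G1 X47.98 Y96.73 F3696
G1 X130.22 Y161.86 F3696
G1 X17.47 Y102.54 F3696
M5
G0 X198.42 Y74.86
M3 S223
G1 X212.38 Y82.40 F3696
G1 X227.58 Y77.86 F3696
G1 X235.12 Y63.90 F3696
G1 X230.58 Y48.70 F3696
G1 X216.62 Y41.16 F3696
G1 X201.42 Y45.70 F3696
G1 X193.88 Y59.66 F3696
G1 X198.42 Y74.86 F3696
M5
G0 X0.00 Y0.00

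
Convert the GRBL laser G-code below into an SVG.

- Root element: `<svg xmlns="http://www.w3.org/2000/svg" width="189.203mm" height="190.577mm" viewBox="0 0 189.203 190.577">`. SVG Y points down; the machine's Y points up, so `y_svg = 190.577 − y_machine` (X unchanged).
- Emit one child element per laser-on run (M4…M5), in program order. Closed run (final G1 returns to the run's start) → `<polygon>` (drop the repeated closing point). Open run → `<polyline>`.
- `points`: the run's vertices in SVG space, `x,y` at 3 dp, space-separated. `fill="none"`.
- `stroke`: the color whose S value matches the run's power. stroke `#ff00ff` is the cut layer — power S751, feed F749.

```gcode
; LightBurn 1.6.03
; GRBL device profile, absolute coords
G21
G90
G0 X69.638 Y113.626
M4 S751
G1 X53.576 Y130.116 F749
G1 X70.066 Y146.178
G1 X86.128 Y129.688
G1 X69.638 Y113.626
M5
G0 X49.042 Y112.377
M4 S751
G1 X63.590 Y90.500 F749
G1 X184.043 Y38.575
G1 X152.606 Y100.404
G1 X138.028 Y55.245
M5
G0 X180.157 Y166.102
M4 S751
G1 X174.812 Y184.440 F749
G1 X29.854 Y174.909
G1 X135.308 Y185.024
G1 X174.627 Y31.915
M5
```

<svg xmlns="http://www.w3.org/2000/svg" width="189.203mm" height="190.577mm" viewBox="0 0 189.203 190.577">
  <polygon points="69.638,76.951 53.576,60.461 70.066,44.399 86.128,60.889" fill="none" stroke="#ff00ff"/>
  <polyline points="49.042,78.200 63.590,100.077 184.043,152.002 152.606,90.173 138.028,135.332" fill="none" stroke="#ff00ff"/>
  <polyline points="180.157,24.475 174.812,6.137 29.854,15.668 135.308,5.553 174.627,158.662" fill="none" stroke="#ff00ff"/>
</svg>

Each laser-on run becomes one SVG element. Flip Y back into SVG space with y_svg = 190.577 − y_machine. Every run uses S751, so all elements get stroke `#ff00ff` (cut).

Run 1: The run returns to its start, so emit a `<polygon>` with points (Y-flipped): 69.638,76.951 53.576,60.461 70.066,44.399 86.128,60.889.

Run 2: The run is open, so emit a `<polyline>` with points (Y-flipped): 49.042,78.200 63.590,100.077 184.043,152.002 152.606,90.173 138.028,135.332.

Run 3: The run is open, so emit a `<polyline>` with points (Y-flipped): 180.157,24.475 174.812,6.137 29.854,15.668 135.308,5.553 174.627,158.662.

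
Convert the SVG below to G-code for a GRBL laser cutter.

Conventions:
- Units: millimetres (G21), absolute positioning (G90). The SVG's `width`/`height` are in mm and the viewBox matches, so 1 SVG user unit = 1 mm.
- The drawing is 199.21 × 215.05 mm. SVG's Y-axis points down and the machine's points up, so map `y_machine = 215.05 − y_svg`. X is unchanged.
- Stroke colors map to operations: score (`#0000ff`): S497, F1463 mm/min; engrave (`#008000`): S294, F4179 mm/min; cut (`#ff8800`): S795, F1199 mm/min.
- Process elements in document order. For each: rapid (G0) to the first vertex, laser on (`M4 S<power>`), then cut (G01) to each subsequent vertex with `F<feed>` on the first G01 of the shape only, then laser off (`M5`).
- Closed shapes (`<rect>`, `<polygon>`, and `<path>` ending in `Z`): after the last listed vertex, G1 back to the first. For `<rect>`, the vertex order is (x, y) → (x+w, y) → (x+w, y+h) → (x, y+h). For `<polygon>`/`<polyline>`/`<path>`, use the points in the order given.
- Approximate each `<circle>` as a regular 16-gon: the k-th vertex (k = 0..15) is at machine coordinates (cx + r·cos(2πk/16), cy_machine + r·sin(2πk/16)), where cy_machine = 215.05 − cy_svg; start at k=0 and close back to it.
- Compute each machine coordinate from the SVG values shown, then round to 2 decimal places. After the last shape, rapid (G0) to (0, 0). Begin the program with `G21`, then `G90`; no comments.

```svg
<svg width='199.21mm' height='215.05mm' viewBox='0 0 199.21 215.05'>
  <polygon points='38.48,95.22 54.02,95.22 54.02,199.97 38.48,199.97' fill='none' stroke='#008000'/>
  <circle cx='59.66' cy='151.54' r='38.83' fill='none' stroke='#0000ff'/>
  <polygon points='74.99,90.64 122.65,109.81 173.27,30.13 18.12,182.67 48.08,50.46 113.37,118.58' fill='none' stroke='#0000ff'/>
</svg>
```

Since the viewBox matches the mm dimensions, user units are millimetres directly. The only transform is the Y-flip y_m = 215.05 − y_svg.

Shape 1 is a rectangle drawn with `<polygon>`. Its stroke #008000 means engrave at S294, F4179. After flipping Y the toolpath is (38.48,119.83) → (54.02,119.83) → (54.02,15.08) → (38.48,15.08) → (38.48,119.83), returning to the start.

Shape 2 is a circle drawn with `<circle>`. Its stroke #0000ff means score at S497, F1463. After flipping Y the toolpath is (98.49,63.51) → (95.53,78.37) → (87.12,90.97) → (74.52,99.38) → (59.66,102.34) → (44.80,99.38) → (32.20,90.97) → (23.79,78.37) → (20.83,63.51) → (23.79,48.65) → (32.20,36.05) → (44.80,27.64) → (59.66,24.68) → (74.52,27.64) → (87.12,36.05) → (95.53,48.65) → (98.49,63.51), returning to the start.

Shape 3 is a closed polygon drawn with `<polygon>`. Its stroke #0000ff means score at S497, F1463. After flipping Y the toolpath is (74.99,124.41) → (122.65,105.24) → (173.27,184.92) → (18.12,32.38) → (48.08,164.59) → (113.37,96.47) → (74.99,124.41), returning to the start.

G21
G90
G0 X38.48 Y119.83
M4 S294
G01 X54.02 Y119.83 F4179
G01 X54.02 Y15.08
G01 X38.48 Y15.08
G01 X38.48 Y119.83
M5
G0 X98.49 Y63.51
M4 S497
G01 X95.53 Y78.37 F1463
G01 X87.12 Y90.97
G01 X74.52 Y99.38
G01 X59.66 Y102.34
G01 X44.80 Y99.38
G01 X32.20 Y90.97
G01 X23.79 Y78.37
G01 X20.83 Y63.51
G01 X23.79 Y48.65
G01 X32.20 Y36.05
G01 X44.80 Y27.64
G01 X59.66 Y24.68
G01 X74.52 Y27.64
G01 X87.12 Y36.05
G01 X95.53 Y48.65
G01 X98.49 Y63.51
M5
G0 X74.99 Y124.41
M4 S497
G01 X122.65 Y105.24 F1463
G01 X173.27 Y184.92
G01 X18.12 Y32.38
G01 X48.08 Y164.59
G01 X113.37 Y96.47
G01 X74.99 Y124.41
M5
G0 X0.00 Y0.00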